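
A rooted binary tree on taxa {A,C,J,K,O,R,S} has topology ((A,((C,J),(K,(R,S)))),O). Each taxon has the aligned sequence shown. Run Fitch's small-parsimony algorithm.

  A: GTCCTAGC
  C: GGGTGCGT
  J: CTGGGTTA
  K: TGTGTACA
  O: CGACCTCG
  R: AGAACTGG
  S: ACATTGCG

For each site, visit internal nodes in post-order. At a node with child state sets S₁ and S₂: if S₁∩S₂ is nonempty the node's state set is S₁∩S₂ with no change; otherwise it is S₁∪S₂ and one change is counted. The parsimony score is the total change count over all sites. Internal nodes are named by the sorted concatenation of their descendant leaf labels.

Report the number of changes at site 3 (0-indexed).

4

[col 0] CJ: children C:{G}, J:{C} ∪→ {C,G}; cost 1
[col 0] RS: children R:{A}, S:{A} ∩→ {A}; cost 0
[col 0] KRS: children K:{T}, RS:{A} ∪→ {A,T}; cost 1
[col 0] CJKRS: children CJ:{C,G}, KRS:{A,T} ∪→ {A,C,G,T}; cost 1
[col 0] ACJKRS: children A:{G}, CJKRS:{A,C,G,T} ∩→ {G}; cost 0
[col 0] ACJKORS: children ACJKRS:{G}, O:{C} ∪→ {C,G}; cost 1
[col 1] CJ: children C:{G}, J:{T} ∪→ {G,T}; cost 1
[col 1] RS: children R:{G}, S:{C} ∪→ {C,G}; cost 1
[col 1] KRS: children K:{G}, RS:{C,G} ∩→ {G}; cost 0
[col 1] CJKRS: children CJ:{G,T}, KRS:{G} ∩→ {G}; cost 0
[col 1] ACJKRS: children A:{T}, CJKRS:{G} ∪→ {G,T}; cost 1
[col 1] ACJKORS: children ACJKRS:{G,T}, O:{G} ∩→ {G}; cost 0
[col 2] CJ: children C:{G}, J:{G} ∩→ {G}; cost 0
[col 2] RS: children R:{A}, S:{A} ∩→ {A}; cost 0
[col 2] KRS: children K:{T}, RS:{A} ∪→ {A,T}; cost 1
[col 2] CJKRS: children CJ:{G}, KRS:{A,T} ∪→ {A,G,T}; cost 1
[col 2] ACJKRS: children A:{C}, CJKRS:{A,G,T} ∪→ {A,C,G,T}; cost 1
[col 2] ACJKORS: children ACJKRS:{A,C,G,T}, O:{A} ∩→ {A}; cost 0
[col 3] CJ: children C:{T}, J:{G} ∪→ {G,T}; cost 1
[col 3] RS: children R:{A}, S:{T} ∪→ {A,T}; cost 1
[col 3] KRS: children K:{G}, RS:{A,T} ∪→ {A,G,T}; cost 1
[col 3] CJKRS: children CJ:{G,T}, KRS:{A,G,T} ∩→ {G,T}; cost 0
[col 3] ACJKRS: children A:{C}, CJKRS:{G,T} ∪→ {C,G,T}; cost 1
[col 3] ACJKORS: children ACJKRS:{C,G,T}, O:{C} ∩→ {C}; cost 0
[col 4] CJ: children C:{G}, J:{G} ∩→ {G}; cost 0
[col 4] RS: children R:{C}, S:{T} ∪→ {C,T}; cost 1
[col 4] KRS: children K:{T}, RS:{C,T} ∩→ {T}; cost 0
[col 4] CJKRS: children CJ:{G}, KRS:{T} ∪→ {G,T}; cost 1
[col 4] ACJKRS: children A:{T}, CJKRS:{G,T} ∩→ {T}; cost 0
[col 4] ACJKORS: children ACJKRS:{T}, O:{C} ∪→ {C,T}; cost 1
[col 5] CJ: children C:{C}, J:{T} ∪→ {C,T}; cost 1
[col 5] RS: children R:{T}, S:{G} ∪→ {G,T}; cost 1
[col 5] KRS: children K:{A}, RS:{G,T} ∪→ {A,G,T}; cost 1
[col 5] CJKRS: children CJ:{C,T}, KRS:{A,G,T} ∩→ {T}; cost 0
[col 5] ACJKRS: children A:{A}, CJKRS:{T} ∪→ {A,T}; cost 1
[col 5] ACJKORS: children ACJKRS:{A,T}, O:{T} ∩→ {T}; cost 0
[col 6] CJ: children C:{G}, J:{T} ∪→ {G,T}; cost 1
[col 6] RS: children R:{G}, S:{C} ∪→ {C,G}; cost 1
[col 6] KRS: children K:{C}, RS:{C,G} ∩→ {C}; cost 0
[col 6] CJKRS: children CJ:{G,T}, KRS:{C} ∪→ {C,G,T}; cost 1
[col 6] ACJKRS: children A:{G}, CJKRS:{C,G,T} ∩→ {G}; cost 0
[col 6] ACJKORS: children ACJKRS:{G}, O:{C} ∪→ {C,G}; cost 1
[col 7] CJ: children C:{T}, J:{A} ∪→ {A,T}; cost 1
[col 7] RS: children R:{G}, S:{G} ∩→ {G}; cost 0
[col 7] KRS: children K:{A}, RS:{G} ∪→ {A,G}; cost 1
[col 7] CJKRS: children CJ:{A,T}, KRS:{A,G} ∩→ {A}; cost 0
[col 7] ACJKRS: children A:{C}, CJKRS:{A} ∪→ {A,C}; cost 1
[col 7] ACJKORS: children ACJKRS:{A,C}, O:{G} ∪→ {A,C,G}; cost 1
per-site changes: [4, 3, 3, 4, 3, 4, 4, 4]; total = 29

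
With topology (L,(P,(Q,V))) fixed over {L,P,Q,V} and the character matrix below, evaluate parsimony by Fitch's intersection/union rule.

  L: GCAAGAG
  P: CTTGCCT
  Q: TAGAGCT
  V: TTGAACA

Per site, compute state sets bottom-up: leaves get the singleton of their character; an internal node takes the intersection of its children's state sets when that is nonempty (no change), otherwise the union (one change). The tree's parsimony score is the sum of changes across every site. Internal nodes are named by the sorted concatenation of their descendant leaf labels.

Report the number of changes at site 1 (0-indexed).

[col 0] QV: children Q:{T}, V:{T} ∩→ {T}; cost 0
[col 0] PQV: children P:{C}, QV:{T} ∪→ {C,T}; cost 1
[col 0] LPQV: children L:{G}, PQV:{C,T} ∪→ {C,G,T}; cost 1
[col 1] QV: children Q:{A}, V:{T} ∪→ {A,T}; cost 1
[col 1] PQV: children P:{T}, QV:{A,T} ∩→ {T}; cost 0
[col 1] LPQV: children L:{C}, PQV:{T} ∪→ {C,T}; cost 1
[col 2] QV: children Q:{G}, V:{G} ∩→ {G}; cost 0
[col 2] PQV: children P:{T}, QV:{G} ∪→ {G,T}; cost 1
[col 2] LPQV: children L:{A}, PQV:{G,T} ∪→ {A,G,T}; cost 1
[col 3] QV: children Q:{A}, V:{A} ∩→ {A}; cost 0
[col 3] PQV: children P:{G}, QV:{A} ∪→ {A,G}; cost 1
[col 3] LPQV: children L:{A}, PQV:{A,G} ∩→ {A}; cost 0
[col 4] QV: children Q:{G}, V:{A} ∪→ {A,G}; cost 1
[col 4] PQV: children P:{C}, QV:{A,G} ∪→ {A,C,G}; cost 1
[col 4] LPQV: children L:{G}, PQV:{A,C,G} ∩→ {G}; cost 0
[col 5] QV: children Q:{C}, V:{C} ∩→ {C}; cost 0
[col 5] PQV: children P:{C}, QV:{C} ∩→ {C}; cost 0
[col 5] LPQV: children L:{A}, PQV:{C} ∪→ {A,C}; cost 1
[col 6] QV: children Q:{T}, V:{A} ∪→ {A,T}; cost 1
[col 6] PQV: children P:{T}, QV:{A,T} ∩→ {T}; cost 0
[col 6] LPQV: children L:{G}, PQV:{T} ∪→ {G,T}; cost 1
per-site changes: [2, 2, 2, 1, 2, 1, 2]; total = 12

2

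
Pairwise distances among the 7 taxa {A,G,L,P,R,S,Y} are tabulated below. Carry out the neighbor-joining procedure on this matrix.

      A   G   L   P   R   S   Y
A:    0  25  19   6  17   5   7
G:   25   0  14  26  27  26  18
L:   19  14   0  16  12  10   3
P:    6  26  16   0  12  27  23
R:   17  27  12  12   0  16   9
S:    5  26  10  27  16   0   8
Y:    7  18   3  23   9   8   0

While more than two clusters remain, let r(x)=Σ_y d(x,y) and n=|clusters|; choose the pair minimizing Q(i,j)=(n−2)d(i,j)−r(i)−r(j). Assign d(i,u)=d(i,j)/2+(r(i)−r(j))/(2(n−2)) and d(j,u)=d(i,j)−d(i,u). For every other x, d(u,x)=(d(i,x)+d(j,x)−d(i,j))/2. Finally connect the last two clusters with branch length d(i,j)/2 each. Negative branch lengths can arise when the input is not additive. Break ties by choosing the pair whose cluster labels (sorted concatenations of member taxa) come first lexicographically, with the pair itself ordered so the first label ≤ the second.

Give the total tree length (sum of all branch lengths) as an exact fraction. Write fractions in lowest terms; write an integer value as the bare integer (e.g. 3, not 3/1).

iteration 1: select A,P (d=6, Q=-159); attach at lengths (-1/10, 61/10); label the merged cluster AP
  updated: d(AP,G)=45/2, d(AP,L)=29/2, d(AP,R)=23/2, d(AP,S)=13, d(AP,Y)=12
iteration 2: select G,L (d=14, Q=-105); attach at lengths (55/4, 1/4); label the merged cluster GL
  updated: d(AP,GL)=23/2, d(GL,R)=25/2, d(GL,S)=11, d(GL,Y)=7/2
iteration 3: select AP,R (d=23/2, Q=-125/2); attach at lengths (67/12, 71/12); label the merged cluster APR
  updated: d(APR,GL)=25/4, d(APR,S)=35/4, d(APR,Y)=19/4
iteration 4: select APR,S (d=35/4, Q=-30); attach at lengths (19/8, 51/8); label the merged cluster APRS
  updated: d(APRS,GL)=17/4, d(APRS,Y)=2
iteration 5: select APRS,GL (d=17/4, Q=-39/4); attach at lengths (11/8, 23/8); label the merged cluster AGLPRS
  updated: d(AGLPRS,Y)=5/8
iteration 6: select AGLPRS,Y (d=5/8); attach at lengths (5/16, 5/16); label the merged cluster AGLPRSY
final tree: (((((A:-1/10,P:61/10):67/12,R:71/12):19/8,S:51/8):11/8,(G:55/4,L:1/4):23/8):5/16,Y:5/16)
total length: 361/8

361/8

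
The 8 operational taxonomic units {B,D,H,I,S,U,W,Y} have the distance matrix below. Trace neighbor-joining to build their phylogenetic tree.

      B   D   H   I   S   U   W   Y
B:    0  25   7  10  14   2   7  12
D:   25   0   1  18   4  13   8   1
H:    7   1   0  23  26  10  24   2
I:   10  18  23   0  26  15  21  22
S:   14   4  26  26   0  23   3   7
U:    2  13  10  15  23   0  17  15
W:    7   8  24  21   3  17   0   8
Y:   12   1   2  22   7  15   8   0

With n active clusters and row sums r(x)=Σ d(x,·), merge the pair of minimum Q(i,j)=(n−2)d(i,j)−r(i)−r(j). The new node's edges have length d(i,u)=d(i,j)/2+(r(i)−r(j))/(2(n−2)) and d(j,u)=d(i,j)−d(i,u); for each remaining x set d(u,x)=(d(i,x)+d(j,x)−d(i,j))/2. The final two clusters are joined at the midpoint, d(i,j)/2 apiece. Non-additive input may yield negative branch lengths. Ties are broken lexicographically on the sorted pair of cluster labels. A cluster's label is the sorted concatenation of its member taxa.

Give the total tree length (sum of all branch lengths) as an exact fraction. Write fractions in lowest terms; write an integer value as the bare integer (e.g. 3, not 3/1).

iteration 1: select S,W (d=3, Q=-173); attach at lengths (11/4, 1/4); label the merged cluster SW
  updated: d(B,SW)=9, d(D,SW)=9/2, d(H,SW)=47/2, d(I,SW)=22, d(SW,U)=37/2, d(SW,Y)=6
iteration 2: select B,U (d=2, Q=-257/2); attach at lengths (3/20, 37/20); label the merged cluster BU
  updated: d(BU,D)=18, d(BU,H)=15/2, d(BU,I)=23/2, d(BU,SW)=51/4, d(BU,Y)=25/2
iteration 3: select BU,I (d=23/2, Q=-451/4); attach at lengths (47/32, 321/32); label the merged cluster BIU
  updated: d(BIU,D)=49/4, d(BIU,H)=19/2, d(BIU,SW)=93/8, d(BIU,Y)=23/2
iteration 4: select BIU,SW (d=93/8, Q=-445/8); attach at lengths (91/16, 95/16); label the merged cluster BISUW
  updated: d(BISUW,D)=41/16, d(BISUW,H)=171/16, d(BISUW,Y)=47/16
iteration 5: select BISUW,Y (d=47/16, Q=-65/4); attach at lengths (129/32, -35/32); label the merged cluster BISUWY
  updated: d(BISUWY,D)=5/16, d(BISUWY,H)=39/8
iteration 6: select BISUWY,D (d=5/16, Q=-99/16); attach at lengths (67/32, -57/32); label the merged cluster BDISUWY
  updated: d(BDISUWY,H)=89/32
iteration 7: select BDISUWY,H (d=89/32); attach at lengths (89/64, 89/64); label the merged cluster BDHISUWY
final tree: ((((((B:3/20,U:37/20):47/32,I:321/32):91/16,(S:11/4,W:1/4):95/16):129/32,Y:-35/32):67/32,D:-57/32):89/64,H:89/64)
total length: 1093/32

1093/32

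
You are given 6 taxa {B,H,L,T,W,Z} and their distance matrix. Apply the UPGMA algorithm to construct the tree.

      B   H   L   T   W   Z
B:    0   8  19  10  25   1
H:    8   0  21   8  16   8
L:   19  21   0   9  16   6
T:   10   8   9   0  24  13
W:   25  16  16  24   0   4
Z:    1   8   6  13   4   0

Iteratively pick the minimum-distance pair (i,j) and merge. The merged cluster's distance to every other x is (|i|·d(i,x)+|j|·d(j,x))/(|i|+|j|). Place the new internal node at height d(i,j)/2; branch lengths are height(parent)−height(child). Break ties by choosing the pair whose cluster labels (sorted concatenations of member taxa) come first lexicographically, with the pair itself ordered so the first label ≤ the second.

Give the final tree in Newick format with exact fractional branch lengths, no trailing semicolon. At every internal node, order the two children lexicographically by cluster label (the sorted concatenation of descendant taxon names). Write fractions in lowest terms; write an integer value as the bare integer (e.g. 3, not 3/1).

((((B:1/2,Z:1/2):7/2,H:4):29/12,(L:9/2,T:9/2):23/12):25/12,W:17/2)

iteration 1: select B,Z (d=1); attach at lengths (1/2, 1/2); label the merged cluster BZ
  updated: d(BZ,H)=8, d(BZ,L)=25/2, d(BZ,T)=23/2, d(BZ,W)=29/2
iteration 2: select BZ,H (d=8); attach at lengths (7/2, 4); label the merged cluster BHZ
  updated: d(BHZ,L)=46/3, d(BHZ,T)=31/3, d(BHZ,W)=15
iteration 3: select L,T (d=9); attach at lengths (9/2, 9/2); label the merged cluster LT
  updated: d(BHZ,LT)=77/6, d(LT,W)=20
iteration 4: select BHZ,LT (d=77/6); attach at lengths (29/12, 23/12); label the merged cluster BHLTZ
  updated: d(BHLTZ,W)=17
iteration 5: select BHLTZ,W (d=17); attach at lengths (25/12, 17/2); label the merged cluster BHLTWZ
final tree: ((((B:1/2,Z:1/2):7/2,H:4):29/12,(L:9/2,T:9/2):23/12):25/12,W:17/2)
total length: 389/12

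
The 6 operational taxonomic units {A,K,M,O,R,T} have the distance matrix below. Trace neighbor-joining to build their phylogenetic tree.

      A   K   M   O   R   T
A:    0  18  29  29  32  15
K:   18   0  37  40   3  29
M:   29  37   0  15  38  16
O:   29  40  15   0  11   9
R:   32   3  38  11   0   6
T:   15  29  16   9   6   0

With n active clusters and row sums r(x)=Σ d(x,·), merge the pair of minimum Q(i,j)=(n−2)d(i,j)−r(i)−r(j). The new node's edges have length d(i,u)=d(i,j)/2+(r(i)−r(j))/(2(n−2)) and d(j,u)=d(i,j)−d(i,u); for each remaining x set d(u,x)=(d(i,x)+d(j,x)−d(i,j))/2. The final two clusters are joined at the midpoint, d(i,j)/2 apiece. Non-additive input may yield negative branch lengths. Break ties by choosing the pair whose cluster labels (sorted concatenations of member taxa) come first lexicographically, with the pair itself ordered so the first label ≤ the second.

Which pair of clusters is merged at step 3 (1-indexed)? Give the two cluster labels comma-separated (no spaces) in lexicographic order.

A,KR

1. join K+R (d=3, Q=-205) ⇒ KR; edges |K|=49/8, |R|=-25/8
  updated: d(A,KR)=47/2, d(KR,M)=36, d(KR,O)=24, d(KR,T)=16
2. join M+O (d=15, Q=-128) ⇒ MO; edges |M|=32/3, |O|=13/3
  updated: d(A,MO)=43/2, d(KR,MO)=45/2, d(MO,T)=5
3. join A+KR (d=47/2, Q=-75) ⇒ AKR; edges |A|=45/4, |KR|=49/4
  updated: d(AKR,MO)=41/4, d(AKR,T)=15/4
4. join AKR+MO (d=41/4, Q=-19) ⇒ AKMOR; edges |AKR|=9/2, |MO|=23/4
  updated: d(AKMOR,T)=-3/4
5. join AKMOR+T (d=-3/4) ⇒ AKMORT; edges |AKMOR|=-3/8, |T|=-3/8
final tree: (((A:45/4,(K:49/8,R:-25/8):49/4):9/2,(M:32/3,O:13/3):23/4):-3/8,T:-3/8)
total length: 51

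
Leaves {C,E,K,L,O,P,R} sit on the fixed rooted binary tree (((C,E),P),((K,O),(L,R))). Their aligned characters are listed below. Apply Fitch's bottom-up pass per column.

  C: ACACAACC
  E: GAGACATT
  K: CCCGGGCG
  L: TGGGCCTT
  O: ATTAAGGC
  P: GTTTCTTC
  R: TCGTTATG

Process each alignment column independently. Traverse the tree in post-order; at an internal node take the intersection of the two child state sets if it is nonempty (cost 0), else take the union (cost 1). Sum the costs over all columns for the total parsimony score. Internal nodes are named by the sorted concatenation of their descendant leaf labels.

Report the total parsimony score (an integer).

[col 0] CE: children C:{A}, E:{G} ∪→ {A,G}; cost 1
[col 0] CEP: children CE:{A,G}, P:{G} ∩→ {G}; cost 0
[col 0] KO: children K:{C}, O:{A} ∪→ {A,C}; cost 1
[col 0] LR: children L:{T}, R:{T} ∩→ {T}; cost 0
[col 0] KLOR: children KO:{A,C}, LR:{T} ∪→ {A,C,T}; cost 1
[col 0] CEKLOPR: children CEP:{G}, KLOR:{A,C,T} ∪→ {A,C,G,T}; cost 1
[col 1] CE: children C:{C}, E:{A} ∪→ {A,C}; cost 1
[col 1] CEP: children CE:{A,C}, P:{T} ∪→ {A,C,T}; cost 1
[col 1] KO: children K:{C}, O:{T} ∪→ {C,T}; cost 1
[col 1] LR: children L:{G}, R:{C} ∪→ {C,G}; cost 1
[col 1] KLOR: children KO:{C,T}, LR:{C,G} ∩→ {C}; cost 0
[col 1] CEKLOPR: children CEP:{A,C,T}, KLOR:{C} ∩→ {C}; cost 0
[col 2] CE: children C:{A}, E:{G} ∪→ {A,G}; cost 1
[col 2] CEP: children CE:{A,G}, P:{T} ∪→ {A,G,T}; cost 1
[col 2] KO: children K:{C}, O:{T} ∪→ {C,T}; cost 1
[col 2] LR: children L:{G}, R:{G} ∩→ {G}; cost 0
[col 2] KLOR: children KO:{C,T}, LR:{G} ∪→ {C,G,T}; cost 1
[col 2] CEKLOPR: children CEP:{A,G,T}, KLOR:{C,G,T} ∩→ {G,T}; cost 0
[col 3] CE: children C:{C}, E:{A} ∪→ {A,C}; cost 1
[col 3] CEP: children CE:{A,C}, P:{T} ∪→ {A,C,T}; cost 1
[col 3] KO: children K:{G}, O:{A} ∪→ {A,G}; cost 1
[col 3] LR: children L:{G}, R:{T} ∪→ {G,T}; cost 1
[col 3] KLOR: children KO:{A,G}, LR:{G,T} ∩→ {G}; cost 0
[col 3] CEKLOPR: children CEP:{A,C,T}, KLOR:{G} ∪→ {A,C,G,T}; cost 1
[col 4] CE: children C:{A}, E:{C} ∪→ {A,C}; cost 1
[col 4] CEP: children CE:{A,C}, P:{C} ∩→ {C}; cost 0
[col 4] KO: children K:{G}, O:{A} ∪→ {A,G}; cost 1
[col 4] LR: children L:{C}, R:{T} ∪→ {C,T}; cost 1
[col 4] KLOR: children KO:{A,G}, LR:{C,T} ∪→ {A,C,G,T}; cost 1
[col 4] CEKLOPR: children CEP:{C}, KLOR:{A,C,G,T} ∩→ {C}; cost 0
[col 5] CE: children C:{A}, E:{A} ∩→ {A}; cost 0
[col 5] CEP: children CE:{A}, P:{T} ∪→ {A,T}; cost 1
[col 5] KO: children K:{G}, O:{G} ∩→ {G}; cost 0
[col 5] LR: children L:{C}, R:{A} ∪→ {A,C}; cost 1
[col 5] KLOR: children KO:{G}, LR:{A,C} ∪→ {A,C,G}; cost 1
[col 5] CEKLOPR: children CEP:{A,T}, KLOR:{A,C,G} ∩→ {A}; cost 0
[col 6] CE: children C:{C}, E:{T} ∪→ {C,T}; cost 1
[col 6] CEP: children CE:{C,T}, P:{T} ∩→ {T}; cost 0
[col 6] KO: children K:{C}, O:{G} ∪→ {C,G}; cost 1
[col 6] LR: children L:{T}, R:{T} ∩→ {T}; cost 0
[col 6] KLOR: children KO:{C,G}, LR:{T} ∪→ {C,G,T}; cost 1
[col 6] CEKLOPR: children CEP:{T}, KLOR:{C,G,T} ∩→ {T}; cost 0
[col 7] CE: children C:{C}, E:{T} ∪→ {C,T}; cost 1
[col 7] CEP: children CE:{C,T}, P:{C} ∩→ {C}; cost 0
[col 7] KO: children K:{G}, O:{C} ∪→ {C,G}; cost 1
[col 7] LR: children L:{T}, R:{G} ∪→ {G,T}; cost 1
[col 7] KLOR: children KO:{C,G}, LR:{G,T} ∩→ {G}; cost 0
[col 7] CEKLOPR: children CEP:{C}, KLOR:{G} ∪→ {C,G}; cost 1
per-site changes: [4, 4, 4, 5, 4, 3, 3, 4]; total = 31

31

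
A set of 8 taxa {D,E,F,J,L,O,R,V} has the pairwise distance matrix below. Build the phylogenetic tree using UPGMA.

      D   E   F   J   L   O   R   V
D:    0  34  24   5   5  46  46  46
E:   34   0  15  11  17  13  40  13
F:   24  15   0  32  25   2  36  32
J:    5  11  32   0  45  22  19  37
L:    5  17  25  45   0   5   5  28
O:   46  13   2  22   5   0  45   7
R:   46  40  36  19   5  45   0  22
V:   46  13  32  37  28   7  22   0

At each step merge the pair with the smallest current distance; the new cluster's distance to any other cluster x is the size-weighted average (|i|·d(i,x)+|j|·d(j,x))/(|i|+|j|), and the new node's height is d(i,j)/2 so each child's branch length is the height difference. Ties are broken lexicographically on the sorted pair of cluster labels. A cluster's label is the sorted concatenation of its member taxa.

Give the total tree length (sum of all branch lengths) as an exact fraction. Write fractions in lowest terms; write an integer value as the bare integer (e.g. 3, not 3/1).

781/12

1. join F+O (d=2) ⇒ FO; edges |F|=1, |O|=1
  updated: d(D,FO)=35, d(E,FO)=14, d(FO,J)=27, d(FO,L)=15, d(FO,R)=81/2, d(FO,V)=39/2
2. join D+J (d=5) ⇒ DJ; edges |D|=5/2, |J|=5/2
  updated: d(DJ,E)=45/2, d(DJ,FO)=31, d(DJ,L)=25, d(DJ,R)=65/2, d(DJ,V)=83/2
3. join L+R (d=5) ⇒ LR; edges |L|=5/2, |R|=5/2
  updated: d(DJ,LR)=115/4, d(E,LR)=57/2, d(FO,LR)=111/4, d(LR,V)=25
4. join E+V (d=13) ⇒ EV; edges |E|=13/2, |V|=13/2
  updated: d(DJ,EV)=32, d(EV,FO)=67/4, d(EV,LR)=107/4
5. join EV+FO (d=67/4) ⇒ EFOV; edges |EV|=15/8, |FO|=59/8
  updated: d(DJ,EFOV)=63/2, d(EFOV,LR)=109/4
6. join EFOV+LR (d=109/4) ⇒ EFLORV; edges |EFOV|=21/4, |LR|=89/8
  updated: d(DJ,EFLORV)=367/12
7. join DJ+EFLORV (d=367/12) ⇒ DEFJLORV; edges |DJ|=307/24, |EFLORV|=5/3
final tree: ((D:5/2,J:5/2):307/24,(((E:13/2,V:13/2):15/8,(F:1,O:1):59/8):21/4,(L:5/2,R:5/2):89/8):5/3)
total length: 781/12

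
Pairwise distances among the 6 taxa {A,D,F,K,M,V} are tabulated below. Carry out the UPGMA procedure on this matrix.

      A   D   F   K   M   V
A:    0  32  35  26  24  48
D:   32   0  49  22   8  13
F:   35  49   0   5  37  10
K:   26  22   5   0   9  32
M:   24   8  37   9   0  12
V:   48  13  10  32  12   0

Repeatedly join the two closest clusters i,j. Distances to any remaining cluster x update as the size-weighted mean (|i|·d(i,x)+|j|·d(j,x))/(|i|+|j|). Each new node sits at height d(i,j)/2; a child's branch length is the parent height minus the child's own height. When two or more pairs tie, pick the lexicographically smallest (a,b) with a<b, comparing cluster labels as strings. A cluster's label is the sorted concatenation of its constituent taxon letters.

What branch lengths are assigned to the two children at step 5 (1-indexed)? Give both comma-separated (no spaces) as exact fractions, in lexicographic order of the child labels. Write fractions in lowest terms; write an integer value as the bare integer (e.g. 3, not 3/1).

step 1: merge (F,K) at d=5; branch lengths F→5/2, K→5/2; new cluster FK
  updated: d(A,FK)=61/2, d(D,FK)=71/2, d(FK,M)=23, d(FK,V)=21
step 2: merge (D,M) at d=8; branch lengths D→4, M→4; new cluster DM
  updated: d(A,DM)=28, d(DM,FK)=117/4, d(DM,V)=25/2
step 3: merge (DM,V) at d=25/2; branch lengths DM→9/4, V→25/4; new cluster DMV
  updated: d(A,DMV)=104/3, d(DMV,FK)=53/2
step 4: merge (DMV,FK) at d=53/2; branch lengths DMV→7, FK→43/4; new cluster DFKMV
  updated: d(A,DFKMV)=33
step 5: merge (A,DFKMV) at d=33; branch lengths A→33/2, DFKMV→13/4; new cluster ADFKMV
final tree: (A:33/2,(((D:4,M:4):9/4,V:25/4):7,(F:5/2,K:5/2):43/4):13/4)
total length: 59

33/2,13/4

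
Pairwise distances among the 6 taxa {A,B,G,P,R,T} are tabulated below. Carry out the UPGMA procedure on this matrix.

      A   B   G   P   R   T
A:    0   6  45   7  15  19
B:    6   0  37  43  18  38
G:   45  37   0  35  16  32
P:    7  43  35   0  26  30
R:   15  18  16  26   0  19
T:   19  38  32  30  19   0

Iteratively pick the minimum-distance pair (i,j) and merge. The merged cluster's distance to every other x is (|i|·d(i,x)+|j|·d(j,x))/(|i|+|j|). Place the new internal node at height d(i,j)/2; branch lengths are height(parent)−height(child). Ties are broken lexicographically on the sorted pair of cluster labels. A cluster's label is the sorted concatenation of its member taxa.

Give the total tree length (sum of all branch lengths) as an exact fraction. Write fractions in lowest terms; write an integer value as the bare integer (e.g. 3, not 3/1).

2357/36

iteration 1: select A,B (d=6); attach at lengths (3, 3); label the merged cluster AB
  updated: d(AB,G)=41, d(AB,P)=25, d(AB,R)=33/2, d(AB,T)=57/2
iteration 2: select G,R (d=16); attach at lengths (8, 8); label the merged cluster GR
  updated: d(AB,GR)=115/4, d(GR,P)=61/2, d(GR,T)=51/2
iteration 3: select AB,P (d=25); attach at lengths (19/2, 25/2); label the merged cluster ABP
  updated: d(ABP,GR)=88/3, d(ABP,T)=29
iteration 4: select GR,T (d=51/2); attach at lengths (19/4, 51/4); label the merged cluster GRT
  updated: d(ABP,GRT)=263/9
iteration 5: select ABP,GRT (d=263/9); attach at lengths (19/9, 67/36); label the merged cluster ABGPRT
final tree: (((A:3,B:3):19/2,P:25/2):19/9,((G:8,R:8):19/4,T:51/4):67/36)
total length: 2357/36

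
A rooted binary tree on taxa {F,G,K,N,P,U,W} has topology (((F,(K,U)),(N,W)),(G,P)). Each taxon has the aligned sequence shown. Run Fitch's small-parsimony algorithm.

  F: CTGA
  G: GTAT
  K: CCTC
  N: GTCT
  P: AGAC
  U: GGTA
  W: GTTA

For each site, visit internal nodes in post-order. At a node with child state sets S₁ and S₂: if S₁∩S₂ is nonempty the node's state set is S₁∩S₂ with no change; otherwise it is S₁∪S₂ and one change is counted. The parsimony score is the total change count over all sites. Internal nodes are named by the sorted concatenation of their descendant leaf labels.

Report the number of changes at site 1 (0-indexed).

[col 0] KU: children K:{C}, U:{G} ∪→ {C,G}; cost 1
[col 0] FKU: children F:{C}, KU:{C,G} ∩→ {C}; cost 0
[col 0] NW: children N:{G}, W:{G} ∩→ {G}; cost 0
[col 0] FKNUW: children FKU:{C}, NW:{G} ∪→ {C,G}; cost 1
[col 0] GP: children G:{G}, P:{A} ∪→ {A,G}; cost 1
[col 0] FGKNPUW: children FKNUW:{C,G}, GP:{A,G} ∩→ {G}; cost 0
[col 1] KU: children K:{C}, U:{G} ∪→ {C,G}; cost 1
[col 1] FKU: children F:{T}, KU:{C,G} ∪→ {C,G,T}; cost 1
[col 1] NW: children N:{T}, W:{T} ∩→ {T}; cost 0
[col 1] FKNUW: children FKU:{C,G,T}, NW:{T} ∩→ {T}; cost 0
[col 1] GP: children G:{T}, P:{G} ∪→ {G,T}; cost 1
[col 1] FGKNPUW: children FKNUW:{T}, GP:{G,T} ∩→ {T}; cost 0
[col 2] KU: children K:{T}, U:{T} ∩→ {T}; cost 0
[col 2] FKU: children F:{G}, KU:{T} ∪→ {G,T}; cost 1
[col 2] NW: children N:{C}, W:{T} ∪→ {C,T}; cost 1
[col 2] FKNUW: children FKU:{G,T}, NW:{C,T} ∩→ {T}; cost 0
[col 2] GP: children G:{A}, P:{A} ∩→ {A}; cost 0
[col 2] FGKNPUW: children FKNUW:{T}, GP:{A} ∪→ {A,T}; cost 1
[col 3] KU: children K:{C}, U:{A} ∪→ {A,C}; cost 1
[col 3] FKU: children F:{A}, KU:{A,C} ∩→ {A}; cost 0
[col 3] NW: children N:{T}, W:{A} ∪→ {A,T}; cost 1
[col 3] FKNUW: children FKU:{A}, NW:{A,T} ∩→ {A}; cost 0
[col 3] GP: children G:{T}, P:{C} ∪→ {C,T}; cost 1
[col 3] FGKNPUW: children FKNUW:{A}, GP:{C,T} ∪→ {A,C,T}; cost 1
per-site changes: [3, 3, 3, 4]; total = 13

3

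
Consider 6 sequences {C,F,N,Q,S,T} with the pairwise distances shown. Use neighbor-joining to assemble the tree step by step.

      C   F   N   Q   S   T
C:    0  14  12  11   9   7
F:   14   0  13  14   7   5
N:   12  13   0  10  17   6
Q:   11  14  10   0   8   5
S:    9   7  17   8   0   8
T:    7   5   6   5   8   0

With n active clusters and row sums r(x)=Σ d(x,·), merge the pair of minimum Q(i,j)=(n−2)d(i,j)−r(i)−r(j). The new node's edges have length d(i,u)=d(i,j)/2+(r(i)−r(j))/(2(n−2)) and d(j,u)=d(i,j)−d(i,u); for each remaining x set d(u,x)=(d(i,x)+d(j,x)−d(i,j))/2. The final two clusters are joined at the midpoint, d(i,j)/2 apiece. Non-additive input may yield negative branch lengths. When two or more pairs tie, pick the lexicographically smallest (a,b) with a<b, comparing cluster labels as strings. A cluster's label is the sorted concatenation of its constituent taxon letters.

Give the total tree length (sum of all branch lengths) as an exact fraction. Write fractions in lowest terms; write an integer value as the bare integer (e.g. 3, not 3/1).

53/2

iteration 1: select F,S (d=7, Q=-74); attach at lengths (4, 3); label the merged cluster FS
  updated: d(C,FS)=8, d(FS,N)=23/2, d(FS,Q)=15/2, d(FS,T)=3
iteration 2: select C,FS (d=8, Q=-44); attach at lengths (16/3, 8/3); label the merged cluster CFS
  updated: d(CFS,N)=31/4, d(CFS,Q)=21/4, d(CFS,T)=1
iteration 3: select CFS,T (d=1, Q=-24); attach at lengths (1, 0); label the merged cluster CFST
  updated: d(CFST,N)=51/8, d(CFST,Q)=37/8
iteration 4: select CFST,N (d=51/8, Q=-21); attach at lengths (1/2, 47/8); label the merged cluster CFNST
  updated: d(CFNST,Q)=33/8
iteration 5: select CFNST,Q (d=33/8); attach at lengths (33/16, 33/16); label the merged cluster CFNQST
final tree: ((((C:16/3,(F:4,S:3):8/3):1,T:0):1/2,N:47/8):33/16,Q:33/16)
total length: 53/2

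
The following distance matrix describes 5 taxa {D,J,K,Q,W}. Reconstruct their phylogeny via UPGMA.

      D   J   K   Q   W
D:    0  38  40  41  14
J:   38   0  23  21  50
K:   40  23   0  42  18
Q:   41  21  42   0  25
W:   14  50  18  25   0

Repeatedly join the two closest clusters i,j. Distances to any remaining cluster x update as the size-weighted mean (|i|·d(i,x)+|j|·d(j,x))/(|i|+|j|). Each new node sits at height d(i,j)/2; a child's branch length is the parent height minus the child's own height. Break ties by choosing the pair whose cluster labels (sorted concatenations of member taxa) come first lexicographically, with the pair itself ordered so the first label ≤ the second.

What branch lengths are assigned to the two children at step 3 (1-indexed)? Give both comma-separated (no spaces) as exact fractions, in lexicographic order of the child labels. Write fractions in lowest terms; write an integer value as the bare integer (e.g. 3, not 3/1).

iteration 1: select D,W (d=14); attach at lengths (7, 7); label the merged cluster DW
  updated: d(DW,J)=44, d(DW,K)=29, d(DW,Q)=33
iteration 2: select J,Q (d=21); attach at lengths (21/2, 21/2); label the merged cluster JQ
  updated: d(DW,JQ)=77/2, d(JQ,K)=65/2
iteration 3: select DW,K (d=29); attach at lengths (15/2, 29/2); label the merged cluster DKW
  updated: d(DKW,JQ)=73/2
iteration 4: select DKW,JQ (d=73/2); attach at lengths (15/4, 31/4); label the merged cluster DJKQW
final tree: (((D:7,W:7):15/2,K:29/2):15/4,(J:21/2,Q:21/2):31/4)
total length: 137/2

15/2,29/2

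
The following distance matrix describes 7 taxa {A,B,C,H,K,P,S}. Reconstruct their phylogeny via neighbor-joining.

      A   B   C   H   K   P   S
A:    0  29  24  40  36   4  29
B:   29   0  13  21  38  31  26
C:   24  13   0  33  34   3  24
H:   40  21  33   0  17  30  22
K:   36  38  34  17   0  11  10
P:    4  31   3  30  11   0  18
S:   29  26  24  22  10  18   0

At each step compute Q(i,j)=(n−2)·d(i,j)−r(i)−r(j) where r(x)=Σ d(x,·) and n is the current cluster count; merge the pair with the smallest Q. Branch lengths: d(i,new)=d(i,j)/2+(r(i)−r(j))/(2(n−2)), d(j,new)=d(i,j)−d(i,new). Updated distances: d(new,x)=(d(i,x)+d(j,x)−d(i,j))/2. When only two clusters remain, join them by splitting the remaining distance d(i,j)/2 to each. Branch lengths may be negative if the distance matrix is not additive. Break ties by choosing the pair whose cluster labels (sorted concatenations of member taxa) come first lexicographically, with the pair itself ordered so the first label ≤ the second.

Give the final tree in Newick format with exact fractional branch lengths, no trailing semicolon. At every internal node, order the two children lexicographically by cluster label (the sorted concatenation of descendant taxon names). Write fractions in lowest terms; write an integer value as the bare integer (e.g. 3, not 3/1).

(((((A:17/2,P:-9/2):63/8,(B:125/16,C:83/16):43/8):67/8,H:47/4):11/4,K:41/8):39/16,S:39/16)

1. join A+P (d=4, Q=-239) ⇒ AP; edges |A|=17/2, |P|=-9/2
  updated: d(AP,B)=28, d(AP,C)=23/2, d(AP,H)=33, d(AP,K)=43/2, d(AP,S)=43/2
2. join B+C (d=13, Q=-379/2) ⇒ BC; edges |B|=125/16, |C|=83/16
  updated: d(AP,BC)=53/4, d(BC,H)=41/2, d(BC,K)=59/2, d(BC,S)=37/2
3. join AP+BC (d=53/4, Q=-525/4) ⇒ ABCP; edges |AP|=63/8, |BC|=43/8
  updated: d(ABCP,H)=161/8, d(ABCP,K)=151/8, d(ABCP,S)=107/8
4. join ABCP+H (d=161/8, Q=-285/4) ⇒ ABCHP; edges |ABCP|=67/8, |H|=47/4
  updated: d(ABCHP,K)=63/8, d(ABCHP,S)=61/8
5. join ABCHP+K (d=63/8, Q=-51/2) ⇒ ABCHKP; edges |ABCHP|=11/4, |K|=41/8
  updated: d(ABCHKP,S)=39/8
6. join ABCHKP+S (d=39/8) ⇒ ABCHKPS; edges |ABCHKP|=39/16, |S|=39/16
final tree: (((((A:17/2,P:-9/2):63/8,(B:125/16,C:83/16):43/8):67/8,H:47/4):11/4,K:41/8):39/16,S:39/16)
total length: 505/8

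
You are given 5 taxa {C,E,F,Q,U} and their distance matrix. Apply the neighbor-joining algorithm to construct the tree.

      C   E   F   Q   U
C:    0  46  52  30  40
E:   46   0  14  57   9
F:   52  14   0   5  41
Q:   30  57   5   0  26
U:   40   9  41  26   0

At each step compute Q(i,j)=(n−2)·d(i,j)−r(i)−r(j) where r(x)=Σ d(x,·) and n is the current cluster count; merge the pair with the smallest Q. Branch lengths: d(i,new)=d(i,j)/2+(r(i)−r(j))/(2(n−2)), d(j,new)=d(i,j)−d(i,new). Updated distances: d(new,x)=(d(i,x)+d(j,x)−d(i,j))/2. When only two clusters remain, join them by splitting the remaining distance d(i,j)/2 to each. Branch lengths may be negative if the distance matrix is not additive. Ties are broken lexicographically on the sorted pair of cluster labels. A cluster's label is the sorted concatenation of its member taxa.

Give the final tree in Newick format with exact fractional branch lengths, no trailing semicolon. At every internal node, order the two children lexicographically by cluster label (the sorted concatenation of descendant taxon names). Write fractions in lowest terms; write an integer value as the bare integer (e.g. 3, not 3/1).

1. join E+U (d=9, Q=-215) ⇒ EU; edges |E|=37/6, |U|=17/6
  updated: d(C,EU)=77/2, d(EU,F)=23, d(EU,Q)=37
2. join C+EU (d=77/2, Q=-142) ⇒ CEU; edges |C|=99/4, |EU|=55/4
  updated: d(CEU,F)=73/4, d(CEU,Q)=57/4
3. join CEU+F (d=73/4, Q=-75/2) ⇒ CEFU; edges |CEU|=55/4, |F|=9/2
  updated: d(CEFU,Q)=1/2
4. join CEFU+Q (d=1/2) ⇒ CEFQU; edges |CEFU|=1/4, |Q|=1/4
final tree: (((C:99/4,(E:37/6,U:17/6):55/4):55/4,F:9/2):1/4,Q:1/4)
total length: 265/4

(((C:99/4,(E:37/6,U:17/6):55/4):55/4,F:9/2):1/4,Q:1/4)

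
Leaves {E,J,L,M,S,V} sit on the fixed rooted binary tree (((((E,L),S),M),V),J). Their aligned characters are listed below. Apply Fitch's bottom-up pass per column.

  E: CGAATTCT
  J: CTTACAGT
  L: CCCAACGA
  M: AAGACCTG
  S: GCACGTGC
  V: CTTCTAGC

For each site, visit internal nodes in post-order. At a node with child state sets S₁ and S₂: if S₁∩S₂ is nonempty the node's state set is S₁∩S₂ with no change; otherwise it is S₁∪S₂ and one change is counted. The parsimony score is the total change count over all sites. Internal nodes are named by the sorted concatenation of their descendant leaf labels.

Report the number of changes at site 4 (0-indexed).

4

site 0, node EL: E={C} ∩ L={C} → {C} (+0)
site 0, node ELS: EL={C} ∪ S={G} → {C,G} (+1)
site 0, node ELMS: ELS={C,G} ∪ M={A} → {A,C,G} (+1)
site 0, node ELMSV: ELMS={A,C,G} ∩ V={C} → {C} (+0)
site 0, node EJLMSV: ELMSV={C} ∩ J={C} → {C} (+0)
site 1, node EL: E={G} ∪ L={C} → {C,G} (+1)
site 1, node ELS: EL={C,G} ∩ S={C} → {C} (+0)
site 1, node ELMS: ELS={C} ∪ M={A} → {A,C} (+1)
site 1, node ELMSV: ELMS={A,C} ∪ V={T} → {A,C,T} (+1)
site 1, node EJLMSV: ELMSV={A,C,T} ∩ J={T} → {T} (+0)
site 2, node EL: E={A} ∪ L={C} → {A,C} (+1)
site 2, node ELS: EL={A,C} ∩ S={A} → {A} (+0)
site 2, node ELMS: ELS={A} ∪ M={G} → {A,G} (+1)
site 2, node ELMSV: ELMS={A,G} ∪ V={T} → {A,G,T} (+1)
site 2, node EJLMSV: ELMSV={A,G,T} ∩ J={T} → {T} (+0)
site 3, node EL: E={A} ∩ L={A} → {A} (+0)
site 3, node ELS: EL={A} ∪ S={C} → {A,C} (+1)
site 3, node ELMS: ELS={A,C} ∩ M={A} → {A} (+0)
site 3, node ELMSV: ELMS={A} ∪ V={C} → {A,C} (+1)
site 3, node EJLMSV: ELMSV={A,C} ∩ J={A} → {A} (+0)
site 4, node EL: E={T} ∪ L={A} → {A,T} (+1)
site 4, node ELS: EL={A,T} ∪ S={G} → {A,G,T} (+1)
site 4, node ELMS: ELS={A,G,T} ∪ M={C} → {A,C,G,T} (+1)
site 4, node ELMSV: ELMS={A,C,G,T} ∩ V={T} → {T} (+0)
site 4, node EJLMSV: ELMSV={T} ∪ J={C} → {C,T} (+1)
site 5, node EL: E={T} ∪ L={C} → {C,T} (+1)
site 5, node ELS: EL={C,T} ∩ S={T} → {T} (+0)
site 5, node ELMS: ELS={T} ∪ M={C} → {C,T} (+1)
site 5, node ELMSV: ELMS={C,T} ∪ V={A} → {A,C,T} (+1)
site 5, node EJLMSV: ELMSV={A,C,T} ∩ J={A} → {A} (+0)
site 6, node EL: E={C} ∪ L={G} → {C,G} (+1)
site 6, node ELS: EL={C,G} ∩ S={G} → {G} (+0)
site 6, node ELMS: ELS={G} ∪ M={T} → {G,T} (+1)
site 6, node ELMSV: ELMS={G,T} ∩ V={G} → {G} (+0)
site 6, node EJLMSV: ELMSV={G} ∩ J={G} → {G} (+0)
site 7, node EL: E={T} ∪ L={A} → {A,T} (+1)
site 7, node ELS: EL={A,T} ∪ S={C} → {A,C,T} (+1)
site 7, node ELMS: ELS={A,C,T} ∪ M={G} → {A,C,G,T} (+1)
site 7, node ELMSV: ELMS={A,C,G,T} ∩ V={C} → {C} (+0)
site 7, node EJLMSV: ELMSV={C} ∪ J={T} → {C,T} (+1)
per-site changes: [2, 3, 3, 2, 4, 3, 2, 4]; total = 23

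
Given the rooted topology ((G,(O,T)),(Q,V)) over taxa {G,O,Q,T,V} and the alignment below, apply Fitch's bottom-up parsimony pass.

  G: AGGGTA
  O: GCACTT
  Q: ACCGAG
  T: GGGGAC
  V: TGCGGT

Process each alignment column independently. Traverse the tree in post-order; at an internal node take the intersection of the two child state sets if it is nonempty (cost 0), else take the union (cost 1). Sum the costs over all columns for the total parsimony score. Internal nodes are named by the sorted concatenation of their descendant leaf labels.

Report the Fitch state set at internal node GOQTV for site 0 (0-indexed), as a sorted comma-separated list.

A

OT@0: {G} ∩ {G} = {G} (intersection, +0)
GOT@0: {A} ∪ {G} = {A,G} (union, +1)
QV@0: {A} ∪ {T} = {A,T} (union, +1)
GOQTV@0: {A,G} ∩ {A,T} = {A} (intersection, +0)
OT@1: {C} ∪ {G} = {C,G} (union, +1)
GOT@1: {G} ∩ {C,G} = {G} (intersection, +0)
QV@1: {C} ∪ {G} = {C,G} (union, +1)
GOQTV@1: {G} ∩ {C,G} = {G} (intersection, +0)
OT@2: {A} ∪ {G} = {A,G} (union, +1)
GOT@2: {G} ∩ {A,G} = {G} (intersection, +0)
QV@2: {C} ∩ {C} = {C} (intersection, +0)
GOQTV@2: {G} ∪ {C} = {C,G} (union, +1)
OT@3: {C} ∪ {G} = {C,G} (union, +1)
GOT@3: {G} ∩ {C,G} = {G} (intersection, +0)
QV@3: {G} ∩ {G} = {G} (intersection, +0)
GOQTV@3: {G} ∩ {G} = {G} (intersection, +0)
OT@4: {T} ∪ {A} = {A,T} (union, +1)
GOT@4: {T} ∩ {A,T} = {T} (intersection, +0)
QV@4: {A} ∪ {G} = {A,G} (union, +1)
GOQTV@4: {T} ∪ {A,G} = {A,G,T} (union, +1)
OT@5: {T} ∪ {C} = {C,T} (union, +1)
GOT@5: {A} ∪ {C,T} = {A,C,T} (union, +1)
QV@5: {G} ∪ {T} = {G,T} (union, +1)
GOQTV@5: {A,C,T} ∩ {G,T} = {T} (intersection, +0)
per-site changes: [2, 2, 2, 1, 3, 3]; total = 13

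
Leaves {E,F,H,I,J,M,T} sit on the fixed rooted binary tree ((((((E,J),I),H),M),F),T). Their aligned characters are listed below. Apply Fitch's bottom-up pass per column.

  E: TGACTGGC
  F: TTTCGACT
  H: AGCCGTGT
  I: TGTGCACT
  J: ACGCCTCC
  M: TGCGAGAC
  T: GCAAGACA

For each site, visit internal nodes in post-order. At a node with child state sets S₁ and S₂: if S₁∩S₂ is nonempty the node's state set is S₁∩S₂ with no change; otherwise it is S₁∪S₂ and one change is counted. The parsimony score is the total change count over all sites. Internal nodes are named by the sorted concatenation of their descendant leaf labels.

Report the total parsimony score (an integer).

27

[col 0] EJ: children E:{T}, J:{A} ∪→ {A,T}; cost 1
[col 0] EIJ: children EJ:{A,T}, I:{T} ∩→ {T}; cost 0
[col 0] EHIJ: children EIJ:{T}, H:{A} ∪→ {A,T}; cost 1
[col 0] EHIJM: children EHIJ:{A,T}, M:{T} ∩→ {T}; cost 0
[col 0] EFHIJM: children EHIJM:{T}, F:{T} ∩→ {T}; cost 0
[col 0] EFHIJMT: children EFHIJM:{T}, T:{G} ∪→ {G,T}; cost 1
[col 1] EJ: children E:{G}, J:{C} ∪→ {C,G}; cost 1
[col 1] EIJ: children EJ:{C,G}, I:{G} ∩→ {G}; cost 0
[col 1] EHIJ: children EIJ:{G}, H:{G} ∩→ {G}; cost 0
[col 1] EHIJM: children EHIJ:{G}, M:{G} ∩→ {G}; cost 0
[col 1] EFHIJM: children EHIJM:{G}, F:{T} ∪→ {G,T}; cost 1
[col 1] EFHIJMT: children EFHIJM:{G,T}, T:{C} ∪→ {C,G,T}; cost 1
[col 2] EJ: children E:{A}, J:{G} ∪→ {A,G}; cost 1
[col 2] EIJ: children EJ:{A,G}, I:{T} ∪→ {A,G,T}; cost 1
[col 2] EHIJ: children EIJ:{A,G,T}, H:{C} ∪→ {A,C,G,T}; cost 1
[col 2] EHIJM: children EHIJ:{A,C,G,T}, M:{C} ∩→ {C}; cost 0
[col 2] EFHIJM: children EHIJM:{C}, F:{T} ∪→ {C,T}; cost 1
[col 2] EFHIJMT: children EFHIJM:{C,T}, T:{A} ∪→ {A,C,T}; cost 1
[col 3] EJ: children E:{C}, J:{C} ∩→ {C}; cost 0
[col 3] EIJ: children EJ:{C}, I:{G} ∪→ {C,G}; cost 1
[col 3] EHIJ: children EIJ:{C,G}, H:{C} ∩→ {C}; cost 0
[col 3] EHIJM: children EHIJ:{C}, M:{G} ∪→ {C,G}; cost 1
[col 3] EFHIJM: children EHIJM:{C,G}, F:{C} ∩→ {C}; cost 0
[col 3] EFHIJMT: children EFHIJM:{C}, T:{A} ∪→ {A,C}; cost 1
[col 4] EJ: children E:{T}, J:{C} ∪→ {C,T}; cost 1
[col 4] EIJ: children EJ:{C,T}, I:{C} ∩→ {C}; cost 0
[col 4] EHIJ: children EIJ:{C}, H:{G} ∪→ {C,G}; cost 1
[col 4] EHIJM: children EHIJ:{C,G}, M:{A} ∪→ {A,C,G}; cost 1
[col 4] EFHIJM: children EHIJM:{A,C,G}, F:{G} ∩→ {G}; cost 0
[col 4] EFHIJMT: children EFHIJM:{G}, T:{G} ∩→ {G}; cost 0
[col 5] EJ: children E:{G}, J:{T} ∪→ {G,T}; cost 1
[col 5] EIJ: children EJ:{G,T}, I:{A} ∪→ {A,G,T}; cost 1
[col 5] EHIJ: children EIJ:{A,G,T}, H:{T} ∩→ {T}; cost 0
[col 5] EHIJM: children EHIJ:{T}, M:{G} ∪→ {G,T}; cost 1
[col 5] EFHIJM: children EHIJM:{G,T}, F:{A} ∪→ {A,G,T}; cost 1
[col 5] EFHIJMT: children EFHIJM:{A,G,T}, T:{A} ∩→ {A}; cost 0
[col 6] EJ: children E:{G}, J:{C} ∪→ {C,G}; cost 1
[col 6] EIJ: children EJ:{C,G}, I:{C} ∩→ {C}; cost 0
[col 6] EHIJ: children EIJ:{C}, H:{G} ∪→ {C,G}; cost 1
[col 6] EHIJM: children EHIJ:{C,G}, M:{A} ∪→ {A,C,G}; cost 1
[col 6] EFHIJM: children EHIJM:{A,C,G}, F:{C} ∩→ {C}; cost 0
[col 6] EFHIJMT: children EFHIJM:{C}, T:{C} ∩→ {C}; cost 0
[col 7] EJ: children E:{C}, J:{C} ∩→ {C}; cost 0
[col 7] EIJ: children EJ:{C}, I:{T} ∪→ {C,T}; cost 1
[col 7] EHIJ: children EIJ:{C,T}, H:{T} ∩→ {T}; cost 0
[col 7] EHIJM: children EHIJ:{T}, M:{C} ∪→ {C,T}; cost 1
[col 7] EFHIJM: children EHIJM:{C,T}, F:{T} ∩→ {T}; cost 0
[col 7] EFHIJMT: children EFHIJM:{T}, T:{A} ∪→ {A,T}; cost 1
per-site changes: [3, 3, 5, 3, 3, 4, 3, 3]; total = 27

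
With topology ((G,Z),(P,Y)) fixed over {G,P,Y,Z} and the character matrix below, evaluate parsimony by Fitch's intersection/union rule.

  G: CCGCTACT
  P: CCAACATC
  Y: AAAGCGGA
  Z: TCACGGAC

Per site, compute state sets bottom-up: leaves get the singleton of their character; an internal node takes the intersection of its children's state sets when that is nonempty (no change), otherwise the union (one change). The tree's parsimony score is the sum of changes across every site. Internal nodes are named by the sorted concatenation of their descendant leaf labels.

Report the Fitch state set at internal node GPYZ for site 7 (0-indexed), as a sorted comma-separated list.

C

site 0, node GZ: G={C} ∪ Z={T} → {C,T} (+1)
site 0, node PY: P={C} ∪ Y={A} → {A,C} (+1)
site 0, node GPYZ: GZ={C,T} ∩ PY={A,C} → {C} (+0)
site 1, node GZ: G={C} ∩ Z={C} → {C} (+0)
site 1, node PY: P={C} ∪ Y={A} → {A,C} (+1)
site 1, node GPYZ: GZ={C} ∩ PY={A,C} → {C} (+0)
site 2, node GZ: G={G} ∪ Z={A} → {A,G} (+1)
site 2, node PY: P={A} ∩ Y={A} → {A} (+0)
site 2, node GPYZ: GZ={A,G} ∩ PY={A} → {A} (+0)
site 3, node GZ: G={C} ∩ Z={C} → {C} (+0)
site 3, node PY: P={A} ∪ Y={G} → {A,G} (+1)
site 3, node GPYZ: GZ={C} ∪ PY={A,G} → {A,C,G} (+1)
site 4, node GZ: G={T} ∪ Z={G} → {G,T} (+1)
site 4, node PY: P={C} ∩ Y={C} → {C} (+0)
site 4, node GPYZ: GZ={G,T} ∪ PY={C} → {C,G,T} (+1)
site 5, node GZ: G={A} ∪ Z={G} → {A,G} (+1)
site 5, node PY: P={A} ∪ Y={G} → {A,G} (+1)
site 5, node GPYZ: GZ={A,G} ∩ PY={A,G} → {A,G} (+0)
site 6, node GZ: G={C} ∪ Z={A} → {A,C} (+1)
site 6, node PY: P={T} ∪ Y={G} → {G,T} (+1)
site 6, node GPYZ: GZ={A,C} ∪ PY={G,T} → {A,C,G,T} (+1)
site 7, node GZ: G={T} ∪ Z={C} → {C,T} (+1)
site 7, node PY: P={C} ∪ Y={A} → {A,C} (+1)
site 7, node GPYZ: GZ={C,T} ∩ PY={A,C} → {C} (+0)
per-site changes: [2, 1, 1, 2, 2, 2, 3, 2]; total = 15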